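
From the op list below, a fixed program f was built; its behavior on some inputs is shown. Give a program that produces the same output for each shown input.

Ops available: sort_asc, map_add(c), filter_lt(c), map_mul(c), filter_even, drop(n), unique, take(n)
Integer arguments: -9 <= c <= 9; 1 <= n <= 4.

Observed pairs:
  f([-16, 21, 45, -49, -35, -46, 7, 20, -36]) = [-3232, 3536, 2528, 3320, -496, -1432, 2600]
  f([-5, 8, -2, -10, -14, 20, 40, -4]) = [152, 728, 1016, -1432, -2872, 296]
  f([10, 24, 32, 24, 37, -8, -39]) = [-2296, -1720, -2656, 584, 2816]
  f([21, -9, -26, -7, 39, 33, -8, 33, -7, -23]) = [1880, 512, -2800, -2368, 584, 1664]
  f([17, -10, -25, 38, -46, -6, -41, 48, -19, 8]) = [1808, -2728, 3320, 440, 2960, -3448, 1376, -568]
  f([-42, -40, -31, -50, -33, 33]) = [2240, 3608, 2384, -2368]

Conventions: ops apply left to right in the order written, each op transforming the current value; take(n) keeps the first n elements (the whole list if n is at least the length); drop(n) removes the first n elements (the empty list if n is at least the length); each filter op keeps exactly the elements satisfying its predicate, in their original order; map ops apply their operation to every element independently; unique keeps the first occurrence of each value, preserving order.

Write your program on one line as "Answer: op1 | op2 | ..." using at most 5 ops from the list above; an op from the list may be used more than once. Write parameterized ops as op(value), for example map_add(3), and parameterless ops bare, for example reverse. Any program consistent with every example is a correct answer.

drop(2) | map_mul(-9) | unique | map_add(1) | map_mul(8)

Check, running the answer program on each example:
  [-16, 21, 45, -49, -35, -46, 7, 20, -36] -> [45, -49, -35, -46, 7, 20, -36] -> [-405, 441, 315, 414, -63, -180, 324] -> [-405, 441, 315, 414, -63, -180, 324] -> [-404, 442, 316, 415, -62, -179, 325] -> [-3232, 3536, 2528, 3320, -496, -1432, 2600]
  [-5, 8, -2, -10, -14, 20, 40, -4] -> [-2, -10, -14, 20, 40, -4] -> [18, 90, 126, -180, -360, 36] -> [18, 90, 126, -180, -360, 36] -> [19, 91, 127, -179, -359, 37] -> [152, 728, 1016, -1432, -2872, 296]
  [10, 24, 32, 24, 37, -8, -39] -> [32, 24, 37, -8, -39] -> [-288, -216, -333, 72, 351] -> [-288, -216, -333, 72, 351] -> [-287, -215, -332, 73, 352] -> [-2296, -1720, -2656, 584, 2816]
  [21, -9, -26, -7, 39, 33, -8, 33, -7, -23] -> [-26, -7, 39, 33, -8, 33, -7, -23] -> [234, 63, -351, -297, 72, -297, 63, 207] -> [234, 63, -351, -297, 72, 207] -> [235, 64, -350, -296, 73, 208] -> [1880, 512, -2800, -2368, 584, 1664]
  [17, -10, -25, 38, -46, -6, -41, 48, -19, 8] -> [-25, 38, -46, -6, -41, 48, -19, 8] -> [225, -342, 414, 54, 369, -432, 171, -72] -> [225, -342, 414, 54, 369, -432, 171, -72] -> [226, -341, 415, 55, 370, -431, 172, -71] -> [1808, -2728, 3320, 440, 2960, -3448, 1376, -568]
  [-42, -40, -31, -50, -33, 33] -> [-31, -50, -33, 33] -> [279, 450, 297, -297] -> [279, 450, 297, -297] -> [280, 451, 298, -296] -> [2240, 3608, 2384, -2368]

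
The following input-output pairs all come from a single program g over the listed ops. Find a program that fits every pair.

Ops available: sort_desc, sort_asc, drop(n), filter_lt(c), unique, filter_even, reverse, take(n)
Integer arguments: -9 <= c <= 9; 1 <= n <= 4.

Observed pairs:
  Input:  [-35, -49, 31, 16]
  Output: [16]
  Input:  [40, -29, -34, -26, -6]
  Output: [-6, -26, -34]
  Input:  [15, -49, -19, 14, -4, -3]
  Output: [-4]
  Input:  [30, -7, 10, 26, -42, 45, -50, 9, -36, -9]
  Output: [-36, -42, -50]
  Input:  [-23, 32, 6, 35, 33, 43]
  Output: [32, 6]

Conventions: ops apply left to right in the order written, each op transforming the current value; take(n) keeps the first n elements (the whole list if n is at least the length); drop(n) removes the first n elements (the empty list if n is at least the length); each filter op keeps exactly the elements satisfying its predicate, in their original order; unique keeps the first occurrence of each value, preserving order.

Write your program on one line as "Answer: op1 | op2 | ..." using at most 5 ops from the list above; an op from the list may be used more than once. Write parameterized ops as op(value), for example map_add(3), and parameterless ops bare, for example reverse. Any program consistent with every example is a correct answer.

sort_desc | reverse | take(4) | sort_desc | filter_even

Check, running the answer program on each example:
  [-35, -49, 31, 16] -> [31, 16, -35, -49] -> [-49, -35, 16, 31] -> [-49, -35, 16, 31] -> [31, 16, -35, -49] -> [16]
  [40, -29, -34, -26, -6] -> [40, -6, -26, -29, -34] -> [-34, -29, -26, -6, 40] -> [-34, -29, -26, -6] -> [-6, -26, -29, -34] -> [-6, -26, -34]
  [15, -49, -19, 14, -4, -3] -> [15, 14, -3, -4, -19, -49] -> [-49, -19, -4, -3, 14, 15] -> [-49, -19, -4, -3] -> [-3, -4, -19, -49] -> [-4]
  [30, -7, 10, 26, -42, 45, -50, 9, -36, -9] -> [45, 30, 26, 10, 9, -7, -9, -36, -42, -50] -> [-50, -42, -36, -9, -7, 9, 10, 26, 30, 45] -> [-50, -42, -36, -9] -> [-9, -36, -42, -50] -> [-36, -42, -50]
  [-23, 32, 6, 35, 33, 43] -> [43, 35, 33, 32, 6, -23] -> [-23, 6, 32, 33, 35, 43] -> [-23, 6, 32, 33] -> [33, 32, 6, -23] -> [32, 6]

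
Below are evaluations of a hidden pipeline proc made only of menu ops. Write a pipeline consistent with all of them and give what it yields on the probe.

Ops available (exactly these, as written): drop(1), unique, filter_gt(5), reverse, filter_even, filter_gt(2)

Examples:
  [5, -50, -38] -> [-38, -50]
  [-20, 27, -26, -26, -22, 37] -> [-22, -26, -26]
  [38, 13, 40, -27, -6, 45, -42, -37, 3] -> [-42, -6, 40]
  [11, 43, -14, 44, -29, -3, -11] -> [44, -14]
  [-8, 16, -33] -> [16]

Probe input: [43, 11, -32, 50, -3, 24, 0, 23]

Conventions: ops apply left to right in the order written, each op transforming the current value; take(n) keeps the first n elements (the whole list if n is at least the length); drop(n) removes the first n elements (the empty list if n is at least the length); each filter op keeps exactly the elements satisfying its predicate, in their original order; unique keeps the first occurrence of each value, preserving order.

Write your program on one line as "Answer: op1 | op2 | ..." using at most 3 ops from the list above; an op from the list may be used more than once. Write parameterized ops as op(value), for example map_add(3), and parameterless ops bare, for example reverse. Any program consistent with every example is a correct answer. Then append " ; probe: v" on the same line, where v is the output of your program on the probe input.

drop(1) | reverse | filter_even ; probe: [0, 24, 50, -32]

Check, running the answer program on each example:
  [5, -50, -38] -> [-50, -38] -> [-38, -50] -> [-38, -50]
  [-20, 27, -26, -26, -22, 37] -> [27, -26, -26, -22, 37] -> [37, -22, -26, -26, 27] -> [-22, -26, -26]
  [38, 13, 40, -27, -6, 45, -42, -37, 3] -> [13, 40, -27, -6, 45, -42, -37, 3] -> [3, -37, -42, 45, -6, -27, 40, 13] -> [-42, -6, 40]
  [11, 43, -14, 44, -29, -3, -11] -> [43, -14, 44, -29, -3, -11] -> [-11, -3, -29, 44, -14, 43] -> [44, -14]
  [-8, 16, -33] -> [16, -33] -> [-33, 16] -> [16]
  probe: [43, 11, -32, 50, -3, 24, 0, 23] -> [11, -32, 50, -3, 24, 0, 23] -> [23, 0, 24, -3, 50, -32, 11] -> [0, 24, 50, -32]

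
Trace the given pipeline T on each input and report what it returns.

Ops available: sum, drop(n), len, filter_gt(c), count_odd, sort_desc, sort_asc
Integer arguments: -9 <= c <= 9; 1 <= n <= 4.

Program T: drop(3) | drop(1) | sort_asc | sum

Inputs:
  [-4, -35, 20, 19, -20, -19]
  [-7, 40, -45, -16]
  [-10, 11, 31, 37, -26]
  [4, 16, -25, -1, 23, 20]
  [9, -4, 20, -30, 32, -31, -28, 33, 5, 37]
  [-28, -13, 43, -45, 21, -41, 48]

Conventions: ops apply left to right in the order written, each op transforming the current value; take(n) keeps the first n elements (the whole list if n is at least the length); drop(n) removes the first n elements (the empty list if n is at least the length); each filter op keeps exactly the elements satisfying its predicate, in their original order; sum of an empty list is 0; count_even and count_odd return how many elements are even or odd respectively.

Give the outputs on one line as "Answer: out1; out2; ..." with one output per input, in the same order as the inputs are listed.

-39; 0; -26; 43; 48; 28

Execution, op by op:
  [-4, -35, 20, 19, -20, -19] -> [19, -20, -19] -> [-20, -19] -> [-20, -19] -> -39
  [-7, 40, -45, -16] -> [-16] -> [] -> [] -> 0
  [-10, 11, 31, 37, -26] -> [37, -26] -> [-26] -> [-26] -> -26
  [4, 16, -25, -1, 23, 20] -> [-1, 23, 20] -> [23, 20] -> [20, 23] -> 43
  [9, -4, 20, -30, 32, -31, -28, 33, 5, 37] -> [-30, 32, -31, -28, 33, 5, 37] -> [32, -31, -28, 33, 5, 37] -> [-31, -28, 5, 32, 33, 37] -> 48
  [-28, -13, 43, -45, 21, -41, 48] -> [-45, 21, -41, 48] -> [21, -41, 48] -> [-41, 21, 48] -> 28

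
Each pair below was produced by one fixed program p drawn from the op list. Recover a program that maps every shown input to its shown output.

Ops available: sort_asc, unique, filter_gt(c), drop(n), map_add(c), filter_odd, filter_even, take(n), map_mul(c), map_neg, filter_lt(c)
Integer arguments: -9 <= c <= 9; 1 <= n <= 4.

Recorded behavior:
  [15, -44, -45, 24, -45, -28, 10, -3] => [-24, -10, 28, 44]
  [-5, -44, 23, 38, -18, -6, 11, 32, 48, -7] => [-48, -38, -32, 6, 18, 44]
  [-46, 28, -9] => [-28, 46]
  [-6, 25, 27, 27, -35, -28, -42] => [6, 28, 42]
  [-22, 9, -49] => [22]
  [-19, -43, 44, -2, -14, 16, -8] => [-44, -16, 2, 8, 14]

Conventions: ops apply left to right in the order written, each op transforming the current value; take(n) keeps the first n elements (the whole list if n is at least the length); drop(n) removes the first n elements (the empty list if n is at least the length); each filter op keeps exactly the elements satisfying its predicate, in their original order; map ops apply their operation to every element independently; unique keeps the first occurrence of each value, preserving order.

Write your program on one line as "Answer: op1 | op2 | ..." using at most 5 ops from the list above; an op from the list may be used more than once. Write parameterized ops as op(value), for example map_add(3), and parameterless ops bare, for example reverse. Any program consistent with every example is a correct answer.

unique | filter_even | map_neg | sort_asc

Check, running the answer program on each example:
  [15, -44, -45, 24, -45, -28, 10, -3] -> [15, -44, -45, 24, -28, 10, -3] -> [-44, 24, -28, 10] -> [44, -24, 28, -10] -> [-24, -10, 28, 44]
  [-5, -44, 23, 38, -18, -6, 11, 32, 48, -7] -> [-5, -44, 23, 38, -18, -6, 11, 32, 48, -7] -> [-44, 38, -18, -6, 32, 48] -> [44, -38, 18, 6, -32, -48] -> [-48, -38, -32, 6, 18, 44]
  [-46, 28, -9] -> [-46, 28, -9] -> [-46, 28] -> [46, -28] -> [-28, 46]
  [-6, 25, 27, 27, -35, -28, -42] -> [-6, 25, 27, -35, -28, -42] -> [-6, -28, -42] -> [6, 28, 42] -> [6, 28, 42]
  [-22, 9, -49] -> [-22, 9, -49] -> [-22] -> [22] -> [22]
  [-19, -43, 44, -2, -14, 16, -8] -> [-19, -43, 44, -2, -14, 16, -8] -> [44, -2, -14, 16, -8] -> [-44, 2, 14, -16, 8] -> [-44, -16, 2, 8, 14]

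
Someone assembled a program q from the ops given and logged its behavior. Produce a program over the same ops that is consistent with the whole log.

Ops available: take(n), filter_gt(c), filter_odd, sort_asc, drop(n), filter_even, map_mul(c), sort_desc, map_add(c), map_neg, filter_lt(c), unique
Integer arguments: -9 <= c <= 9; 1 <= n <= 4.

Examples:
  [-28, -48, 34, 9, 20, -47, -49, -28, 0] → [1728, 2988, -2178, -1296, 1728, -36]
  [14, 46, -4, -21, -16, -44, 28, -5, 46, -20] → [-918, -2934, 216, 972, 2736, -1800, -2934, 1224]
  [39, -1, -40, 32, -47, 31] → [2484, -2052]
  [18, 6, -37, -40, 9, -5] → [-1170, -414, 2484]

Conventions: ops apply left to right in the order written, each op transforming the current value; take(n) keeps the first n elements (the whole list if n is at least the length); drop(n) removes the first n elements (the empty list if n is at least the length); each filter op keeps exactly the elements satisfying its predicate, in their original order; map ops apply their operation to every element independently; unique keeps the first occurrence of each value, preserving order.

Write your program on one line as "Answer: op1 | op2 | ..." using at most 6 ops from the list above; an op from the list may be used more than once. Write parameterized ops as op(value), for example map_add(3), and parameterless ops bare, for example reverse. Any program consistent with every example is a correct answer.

map_mul(7) | map_add(-1) | filter_odd | map_add(5) | map_mul(-9)

Check, running the answer program on each example:
  [-28, -48, 34, 9, 20, -47, -49, -28, 0] -> [-196, -336, 238, 63, 140, -329, -343, -196, 0] -> [-197, -337, 237, 62, 139, -330, -344, -197, -1] -> [-197, -337, 237, 139, -197, -1] -> [-192, -332, 242, 144, -192, 4] -> [1728, 2988, -2178, -1296, 1728, -36]
  [14, 46, -4, -21, -16, -44, 28, -5, 46, -20] -> [98, 322, -28, -147, -112, -308, 196, -35, 322, -140] -> [97, 321, -29, -148, -113, -309, 195, -36, 321, -141] -> [97, 321, -29, -113, -309, 195, 321, -141] -> [102, 326, -24, -108, -304, 200, 326, -136] -> [-918, -2934, 216, 972, 2736, -1800, -2934, 1224]
  [39, -1, -40, 32, -47, 31] -> [273, -7, -280, 224, -329, 217] -> [272, -8, -281, 223, -330, 216] -> [-281, 223] -> [-276, 228] -> [2484, -2052]
  [18, 6, -37, -40, 9, -5] -> [126, 42, -259, -280, 63, -35] -> [125, 41, -260, -281, 62, -36] -> [125, 41, -281] -> [130, 46, -276] -> [-1170, -414, 2484]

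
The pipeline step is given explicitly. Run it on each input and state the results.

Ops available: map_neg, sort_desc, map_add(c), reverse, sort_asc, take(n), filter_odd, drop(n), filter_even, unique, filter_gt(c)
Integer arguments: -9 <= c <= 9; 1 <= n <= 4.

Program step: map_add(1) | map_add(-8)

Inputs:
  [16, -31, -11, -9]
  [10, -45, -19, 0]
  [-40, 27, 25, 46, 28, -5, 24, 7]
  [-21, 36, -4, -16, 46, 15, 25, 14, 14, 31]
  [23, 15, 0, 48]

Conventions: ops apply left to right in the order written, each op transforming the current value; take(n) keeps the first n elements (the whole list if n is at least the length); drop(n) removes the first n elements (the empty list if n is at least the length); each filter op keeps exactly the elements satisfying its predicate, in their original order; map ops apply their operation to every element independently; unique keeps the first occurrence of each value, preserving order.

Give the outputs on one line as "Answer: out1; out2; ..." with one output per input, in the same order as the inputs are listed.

[9, -38, -18, -16]; [3, -52, -26, -7]; [-47, 20, 18, 39, 21, -12, 17, 0]; [-28, 29, -11, -23, 39, 8, 18, 7, 7, 24]; [16, 8, -7, 41]

Execution, op by op:
  [16, -31, -11, -9] -> [17, -30, -10, -8] -> [9, -38, -18, -16]
  [10, -45, -19, 0] -> [11, -44, -18, 1] -> [3, -52, -26, -7]
  [-40, 27, 25, 46, 28, -5, 24, 7] -> [-39, 28, 26, 47, 29, -4, 25, 8] -> [-47, 20, 18, 39, 21, -12, 17, 0]
  [-21, 36, -4, -16, 46, 15, 25, 14, 14, 31] -> [-20, 37, -3, -15, 47, 16, 26, 15, 15, 32] -> [-28, 29, -11, -23, 39, 8, 18, 7, 7, 24]
  [23, 15, 0, 48] -> [24, 16, 1, 49] -> [16, 8, -7, 41]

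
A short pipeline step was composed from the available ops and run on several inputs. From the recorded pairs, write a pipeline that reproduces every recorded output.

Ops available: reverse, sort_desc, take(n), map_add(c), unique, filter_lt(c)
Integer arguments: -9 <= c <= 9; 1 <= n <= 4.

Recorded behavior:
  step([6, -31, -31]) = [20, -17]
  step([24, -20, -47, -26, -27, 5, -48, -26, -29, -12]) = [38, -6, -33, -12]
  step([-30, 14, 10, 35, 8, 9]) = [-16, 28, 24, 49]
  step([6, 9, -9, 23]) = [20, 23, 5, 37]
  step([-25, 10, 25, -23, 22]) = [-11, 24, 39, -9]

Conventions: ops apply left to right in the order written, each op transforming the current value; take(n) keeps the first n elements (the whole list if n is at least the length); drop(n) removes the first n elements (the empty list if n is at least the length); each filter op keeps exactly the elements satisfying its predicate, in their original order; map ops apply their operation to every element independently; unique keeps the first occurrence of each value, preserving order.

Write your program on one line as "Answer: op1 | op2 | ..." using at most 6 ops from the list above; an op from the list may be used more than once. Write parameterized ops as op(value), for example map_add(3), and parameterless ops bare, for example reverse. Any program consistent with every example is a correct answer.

take(4) | unique | map_add(5) | map_add(5) | map_add(4)

Check, running the answer program on each example:
  [6, -31, -31] -> [6, -31, -31] -> [6, -31] -> [11, -26] -> [16, -21] -> [20, -17]
  [24, -20, -47, -26, -27, 5, -48, -26, -29, -12] -> [24, -20, -47, -26] -> [24, -20, -47, -26] -> [29, -15, -42, -21] -> [34, -10, -37, -16] -> [38, -6, -33, -12]
  [-30, 14, 10, 35, 8, 9] -> [-30, 14, 10, 35] -> [-30, 14, 10, 35] -> [-25, 19, 15, 40] -> [-20, 24, 20, 45] -> [-16, 28, 24, 49]
  [6, 9, -9, 23] -> [6, 9, -9, 23] -> [6, 9, -9, 23] -> [11, 14, -4, 28] -> [16, 19, 1, 33] -> [20, 23, 5, 37]
  [-25, 10, 25, -23, 22] -> [-25, 10, 25, -23] -> [-25, 10, 25, -23] -> [-20, 15, 30, -18] -> [-15, 20, 35, -13] -> [-11, 24, 39, -9]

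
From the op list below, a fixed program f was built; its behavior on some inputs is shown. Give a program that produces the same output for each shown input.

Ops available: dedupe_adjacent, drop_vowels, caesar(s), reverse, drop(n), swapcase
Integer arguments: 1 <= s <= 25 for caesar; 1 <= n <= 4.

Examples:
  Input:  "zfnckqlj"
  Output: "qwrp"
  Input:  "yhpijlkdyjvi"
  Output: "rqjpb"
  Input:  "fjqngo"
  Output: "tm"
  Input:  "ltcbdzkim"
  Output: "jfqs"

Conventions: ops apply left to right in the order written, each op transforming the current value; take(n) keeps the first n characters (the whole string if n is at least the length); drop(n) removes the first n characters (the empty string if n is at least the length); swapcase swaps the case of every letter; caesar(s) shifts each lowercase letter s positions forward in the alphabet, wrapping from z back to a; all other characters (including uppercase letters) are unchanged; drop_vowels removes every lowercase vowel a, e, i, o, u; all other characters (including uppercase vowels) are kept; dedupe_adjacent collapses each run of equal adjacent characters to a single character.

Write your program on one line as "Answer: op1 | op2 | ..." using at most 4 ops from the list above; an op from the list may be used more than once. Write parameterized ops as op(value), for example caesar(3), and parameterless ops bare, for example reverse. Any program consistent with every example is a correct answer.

caesar(3) | caesar(3) | drop_vowels | drop(3)

Check, running the answer program on each example:
  "zfnckqlj" -> "ciqfntom" -> "fltiqwrp" -> "fltqwrp" -> "qwrp"
  "yhpijlkdyjvi" -> "bkslmongbmyl" -> "envoprqjepbo" -> "nvprqjpb" -> "rqjpb"
  "fjqngo" -> "imtqjr" -> "lpwtmu" -> "lpwtm" -> "tm"
  "ltcbdzkim" -> "owfegcnlp" -> "rzihjfqos" -> "rzhjfqs" -> "jfqs"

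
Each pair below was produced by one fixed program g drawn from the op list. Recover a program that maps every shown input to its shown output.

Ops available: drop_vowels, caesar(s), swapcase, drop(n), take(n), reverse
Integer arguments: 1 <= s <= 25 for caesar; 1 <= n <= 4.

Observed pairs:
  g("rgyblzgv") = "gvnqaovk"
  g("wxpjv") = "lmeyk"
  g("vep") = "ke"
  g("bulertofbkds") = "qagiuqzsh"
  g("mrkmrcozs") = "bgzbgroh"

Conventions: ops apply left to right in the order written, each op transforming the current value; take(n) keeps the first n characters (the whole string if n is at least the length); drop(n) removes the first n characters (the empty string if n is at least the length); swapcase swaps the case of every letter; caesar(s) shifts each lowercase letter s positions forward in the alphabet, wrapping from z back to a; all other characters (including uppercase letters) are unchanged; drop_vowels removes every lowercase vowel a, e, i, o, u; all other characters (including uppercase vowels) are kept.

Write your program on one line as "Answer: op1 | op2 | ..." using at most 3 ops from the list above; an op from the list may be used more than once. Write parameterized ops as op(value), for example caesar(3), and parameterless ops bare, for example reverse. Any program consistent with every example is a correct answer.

drop_vowels | caesar(15)

Check, running the answer program on each example:
  "rgyblzgv" -> "rgyblzgv" -> "gvnqaovk"
  "wxpjv" -> "wxpjv" -> "lmeyk"
  "vep" -> "vp" -> "ke"
  "bulertofbkds" -> "blrtfbkds" -> "qagiuqzsh"
  "mrkmrcozs" -> "mrkmrczs" -> "bgzbgroh"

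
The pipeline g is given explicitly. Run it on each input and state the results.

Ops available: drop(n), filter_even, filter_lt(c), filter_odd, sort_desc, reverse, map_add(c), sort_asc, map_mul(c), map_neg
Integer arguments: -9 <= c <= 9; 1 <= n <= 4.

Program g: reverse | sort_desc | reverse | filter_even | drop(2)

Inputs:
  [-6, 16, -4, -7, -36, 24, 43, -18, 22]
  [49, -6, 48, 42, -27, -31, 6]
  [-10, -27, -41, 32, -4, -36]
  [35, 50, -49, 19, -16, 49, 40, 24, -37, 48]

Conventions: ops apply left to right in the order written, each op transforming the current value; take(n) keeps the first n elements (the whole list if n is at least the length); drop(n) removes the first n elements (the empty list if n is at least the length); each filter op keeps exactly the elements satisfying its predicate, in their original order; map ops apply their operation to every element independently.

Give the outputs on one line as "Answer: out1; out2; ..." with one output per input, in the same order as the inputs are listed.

[-6, -4, 16, 22, 24]; [42, 48]; [-4, 32]; [40, 48, 50]

Execution, op by op:
  [-6, 16, -4, -7, -36, 24, 43, -18, 22] -> [22, -18, 43, 24, -36, -7, -4, 16, -6] -> [43, 24, 22, 16, -4, -6, -7, -18, -36] -> [-36, -18, -7, -6, -4, 16, 22, 24, 43] -> [-36, -18, -6, -4, 16, 22, 24] -> [-6, -4, 16, 22, 24]
  [49, -6, 48, 42, -27, -31, 6] -> [6, -31, -27, 42, 48, -6, 49] -> [49, 48, 42, 6, -6, -27, -31] -> [-31, -27, -6, 6, 42, 48, 49] -> [-6, 6, 42, 48] -> [42, 48]
  [-10, -27, -41, 32, -4, -36] -> [-36, -4, 32, -41, -27, -10] -> [32, -4, -10, -27, -36, -41] -> [-41, -36, -27, -10, -4, 32] -> [-36, -10, -4, 32] -> [-4, 32]
  [35, 50, -49, 19, -16, 49, 40, 24, -37, 48] -> [48, -37, 24, 40, 49, -16, 19, -49, 50, 35] -> [50, 49, 48, 40, 35, 24, 19, -16, -37, -49] -> [-49, -37, -16, 19, 24, 35, 40, 48, 49, 50] -> [-16, 24, 40, 48, 50] -> [40, 48, 50]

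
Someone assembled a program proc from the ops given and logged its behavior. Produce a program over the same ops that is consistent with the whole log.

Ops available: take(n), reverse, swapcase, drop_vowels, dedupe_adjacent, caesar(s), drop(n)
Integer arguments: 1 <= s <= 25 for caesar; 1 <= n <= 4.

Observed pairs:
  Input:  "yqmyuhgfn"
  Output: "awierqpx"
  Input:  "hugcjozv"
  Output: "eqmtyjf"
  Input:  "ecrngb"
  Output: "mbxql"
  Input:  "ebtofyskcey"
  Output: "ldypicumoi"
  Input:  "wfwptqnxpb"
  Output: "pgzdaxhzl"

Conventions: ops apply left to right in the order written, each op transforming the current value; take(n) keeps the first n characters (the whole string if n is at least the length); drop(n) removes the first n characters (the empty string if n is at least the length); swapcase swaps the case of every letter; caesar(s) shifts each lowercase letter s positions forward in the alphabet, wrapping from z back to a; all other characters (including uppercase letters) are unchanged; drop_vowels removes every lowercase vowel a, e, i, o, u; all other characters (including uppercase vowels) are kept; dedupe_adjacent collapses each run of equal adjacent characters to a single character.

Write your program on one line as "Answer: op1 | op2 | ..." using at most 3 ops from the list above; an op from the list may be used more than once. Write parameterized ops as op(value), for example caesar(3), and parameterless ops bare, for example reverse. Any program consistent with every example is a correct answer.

drop(1) | caesar(10)

Check, running the answer program on each example:
  "yqmyuhgfn" -> "qmyuhgfn" -> "awierqpx"
  "hugcjozv" -> "ugcjozv" -> "eqmtyjf"
  "ecrngb" -> "crngb" -> "mbxql"
  "ebtofyskcey" -> "btofyskcey" -> "ldypicumoi"
  "wfwptqnxpb" -> "fwptqnxpb" -> "pgzdaxhzl"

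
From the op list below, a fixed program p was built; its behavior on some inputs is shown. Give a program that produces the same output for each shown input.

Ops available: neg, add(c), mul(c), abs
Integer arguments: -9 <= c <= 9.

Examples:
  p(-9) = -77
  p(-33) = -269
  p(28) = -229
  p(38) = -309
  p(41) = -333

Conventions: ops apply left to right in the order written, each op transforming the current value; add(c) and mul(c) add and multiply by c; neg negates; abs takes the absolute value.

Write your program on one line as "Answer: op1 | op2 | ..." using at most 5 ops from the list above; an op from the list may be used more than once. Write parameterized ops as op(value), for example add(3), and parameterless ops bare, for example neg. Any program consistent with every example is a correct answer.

abs | add(1) | mul(-8) | add(3)

Check, running the answer program on each example:
  -9 -> 9 -> 10 -> -80 -> -77
  -33 -> 33 -> 34 -> -272 -> -269
  28 -> 28 -> 29 -> -232 -> -229
  38 -> 38 -> 39 -> -312 -> -309
  41 -> 41 -> 42 -> -336 -> -333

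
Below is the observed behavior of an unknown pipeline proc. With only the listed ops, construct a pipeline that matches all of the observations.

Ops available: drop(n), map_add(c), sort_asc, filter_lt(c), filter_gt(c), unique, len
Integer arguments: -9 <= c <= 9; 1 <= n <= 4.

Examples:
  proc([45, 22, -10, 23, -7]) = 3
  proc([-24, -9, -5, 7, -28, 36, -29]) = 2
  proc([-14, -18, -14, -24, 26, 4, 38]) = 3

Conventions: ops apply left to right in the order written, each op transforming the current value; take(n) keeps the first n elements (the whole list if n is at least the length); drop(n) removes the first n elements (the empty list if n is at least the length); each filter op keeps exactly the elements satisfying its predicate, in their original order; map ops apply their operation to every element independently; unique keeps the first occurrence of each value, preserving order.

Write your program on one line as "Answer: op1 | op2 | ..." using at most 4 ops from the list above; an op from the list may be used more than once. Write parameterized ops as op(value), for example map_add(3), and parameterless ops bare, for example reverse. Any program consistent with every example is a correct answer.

unique | filter_gt(2) | len

Check, running the answer program on each example:
  [45, 22, -10, 23, -7] -> [45, 22, -10, 23, -7] -> [45, 22, 23] -> 3
  [-24, -9, -5, 7, -28, 36, -29] -> [-24, -9, -5, 7, -28, 36, -29] -> [7, 36] -> 2
  [-14, -18, -14, -24, 26, 4, 38] -> [-14, -18, -24, 26, 4, 38] -> [26, 4, 38] -> 3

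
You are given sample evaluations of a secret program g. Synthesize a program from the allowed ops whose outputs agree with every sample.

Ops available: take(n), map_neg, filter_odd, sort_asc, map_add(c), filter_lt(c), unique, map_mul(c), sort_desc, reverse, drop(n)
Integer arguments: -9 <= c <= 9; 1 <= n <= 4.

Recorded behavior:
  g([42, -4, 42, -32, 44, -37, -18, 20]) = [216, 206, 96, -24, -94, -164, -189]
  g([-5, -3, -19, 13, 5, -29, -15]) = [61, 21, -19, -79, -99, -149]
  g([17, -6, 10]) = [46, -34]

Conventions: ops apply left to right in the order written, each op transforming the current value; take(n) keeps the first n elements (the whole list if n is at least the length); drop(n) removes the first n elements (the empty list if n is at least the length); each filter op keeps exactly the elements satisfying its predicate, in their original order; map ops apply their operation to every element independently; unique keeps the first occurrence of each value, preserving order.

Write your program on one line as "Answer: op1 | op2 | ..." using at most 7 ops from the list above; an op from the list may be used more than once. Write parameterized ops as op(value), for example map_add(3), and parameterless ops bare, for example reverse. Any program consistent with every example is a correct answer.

drop(1) | map_mul(5) | map_add(5) | map_add(-9) | sort_asc | sort_desc

Check, running the answer program on each example:
  [42, -4, 42, -32, 44, -37, -18, 20] -> [-4, 42, -32, 44, -37, -18, 20] -> [-20, 210, -160, 220, -185, -90, 100] -> [-15, 215, -155, 225, -180, -85, 105] -> [-24, 206, -164, 216, -189, -94, 96] -> [-189, -164, -94, -24, 96, 206, 216] -> [216, 206, 96, -24, -94, -164, -189]
  [-5, -3, -19, 13, 5, -29, -15] -> [-3, -19, 13, 5, -29, -15] -> [-15, -95, 65, 25, -145, -75] -> [-10, -90, 70, 30, -140, -70] -> [-19, -99, 61, 21, -149, -79] -> [-149, -99, -79, -19, 21, 61] -> [61, 21, -19, -79, -99, -149]
  [17, -6, 10] -> [-6, 10] -> [-30, 50] -> [-25, 55] -> [-34, 46] -> [-34, 46] -> [46, -34]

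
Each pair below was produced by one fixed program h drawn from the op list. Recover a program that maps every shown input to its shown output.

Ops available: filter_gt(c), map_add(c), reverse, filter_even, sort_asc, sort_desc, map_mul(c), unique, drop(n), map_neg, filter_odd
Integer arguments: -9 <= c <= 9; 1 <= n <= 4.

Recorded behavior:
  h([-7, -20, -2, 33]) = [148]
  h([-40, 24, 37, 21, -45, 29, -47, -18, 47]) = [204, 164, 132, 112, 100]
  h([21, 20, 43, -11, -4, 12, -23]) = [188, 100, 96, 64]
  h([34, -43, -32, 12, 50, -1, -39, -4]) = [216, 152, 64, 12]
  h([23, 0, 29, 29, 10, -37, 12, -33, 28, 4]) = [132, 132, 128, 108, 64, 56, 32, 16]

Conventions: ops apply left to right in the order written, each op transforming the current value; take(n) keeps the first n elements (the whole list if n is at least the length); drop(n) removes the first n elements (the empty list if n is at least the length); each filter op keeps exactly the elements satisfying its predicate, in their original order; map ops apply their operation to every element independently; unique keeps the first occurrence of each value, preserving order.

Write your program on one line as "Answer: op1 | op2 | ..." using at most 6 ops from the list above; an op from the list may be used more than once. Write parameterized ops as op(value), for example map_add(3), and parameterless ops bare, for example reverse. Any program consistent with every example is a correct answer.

map_add(4) | reverse | map_mul(4) | filter_gt(9) | sort_desc

Check, running the answer program on each example:
  [-7, -20, -2, 33] -> [-3, -16, 2, 37] -> [37, 2, -16, -3] -> [148, 8, -64, -12] -> [148] -> [148]
  [-40, 24, 37, 21, -45, 29, -47, -18, 47] -> [-36, 28, 41, 25, -41, 33, -43, -14, 51] -> [51, -14, -43, 33, -41, 25, 41, 28, -36] -> [204, -56, -172, 132, -164, 100, 164, 112, -144] -> [204, 132, 100, 164, 112] -> [204, 164, 132, 112, 100]
  [21, 20, 43, -11, -4, 12, -23] -> [25, 24, 47, -7, 0, 16, -19] -> [-19, 16, 0, -7, 47, 24, 25] -> [-76, 64, 0, -28, 188, 96, 100] -> [64, 188, 96, 100] -> [188, 100, 96, 64]
  [34, -43, -32, 12, 50, -1, -39, -4] -> [38, -39, -28, 16, 54, 3, -35, 0] -> [0, -35, 3, 54, 16, -28, -39, 38] -> [0, -140, 12, 216, 64, -112, -156, 152] -> [12, 216, 64, 152] -> [216, 152, 64, 12]
  [23, 0, 29, 29, 10, -37, 12, -33, 28, 4] -> [27, 4, 33, 33, 14, -33, 16, -29, 32, 8] -> [8, 32, -29, 16, -33, 14, 33, 33, 4, 27] -> [32, 128, -116, 64, -132, 56, 132, 132, 16, 108] -> [32, 128, 64, 56, 132, 132, 16, 108] -> [132, 132, 128, 108, 64, 56, 32, 16]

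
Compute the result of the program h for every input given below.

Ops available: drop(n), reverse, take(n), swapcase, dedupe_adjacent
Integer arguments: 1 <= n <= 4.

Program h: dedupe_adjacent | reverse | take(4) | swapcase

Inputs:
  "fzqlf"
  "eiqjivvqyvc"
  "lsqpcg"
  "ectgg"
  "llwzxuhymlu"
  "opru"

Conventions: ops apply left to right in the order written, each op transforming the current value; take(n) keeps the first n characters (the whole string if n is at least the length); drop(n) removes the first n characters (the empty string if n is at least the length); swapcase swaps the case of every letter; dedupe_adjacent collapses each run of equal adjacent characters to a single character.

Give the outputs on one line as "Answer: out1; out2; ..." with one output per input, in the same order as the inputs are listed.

"FLQZ"; "CVYQ"; "GCPQ"; "GTCE"; "ULMY"; "URPO"

Execution, op by op:
  "fzqlf" -> "fzqlf" -> "flqzf" -> "flqz" -> "FLQZ"
  "eiqjivvqyvc" -> "eiqjivqyvc" -> "cvyqvijqie" -> "cvyq" -> "CVYQ"
  "lsqpcg" -> "lsqpcg" -> "gcpqsl" -> "gcpq" -> "GCPQ"
  "ectgg" -> "ectg" -> "gtce" -> "gtce" -> "GTCE"
  "llwzxuhymlu" -> "lwzxuhymlu" -> "ulmyhuxzwl" -> "ulmy" -> "ULMY"
  "opru" -> "opru" -> "urpo" -> "urpo" -> "URPO"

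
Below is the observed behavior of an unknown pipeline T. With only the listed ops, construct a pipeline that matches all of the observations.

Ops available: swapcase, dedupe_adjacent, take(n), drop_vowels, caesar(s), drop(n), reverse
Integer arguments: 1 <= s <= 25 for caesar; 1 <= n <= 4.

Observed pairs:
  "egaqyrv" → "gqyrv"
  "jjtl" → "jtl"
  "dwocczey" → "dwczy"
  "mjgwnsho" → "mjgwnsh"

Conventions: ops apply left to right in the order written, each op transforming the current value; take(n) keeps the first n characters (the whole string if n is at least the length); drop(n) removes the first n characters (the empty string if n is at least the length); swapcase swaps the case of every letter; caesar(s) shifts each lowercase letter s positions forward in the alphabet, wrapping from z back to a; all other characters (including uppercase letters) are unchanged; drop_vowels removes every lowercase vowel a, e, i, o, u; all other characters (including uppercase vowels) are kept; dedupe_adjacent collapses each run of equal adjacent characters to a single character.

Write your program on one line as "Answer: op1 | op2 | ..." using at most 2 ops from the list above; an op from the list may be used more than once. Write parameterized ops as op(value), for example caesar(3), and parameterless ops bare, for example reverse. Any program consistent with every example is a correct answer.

drop_vowels | dedupe_adjacent

Check, running the answer program on each example:
  "egaqyrv" -> "gqyrv" -> "gqyrv"
  "jjtl" -> "jjtl" -> "jtl"
  "dwocczey" -> "dwcczy" -> "dwczy"
  "mjgwnsho" -> "mjgwnsh" -> "mjgwnsh"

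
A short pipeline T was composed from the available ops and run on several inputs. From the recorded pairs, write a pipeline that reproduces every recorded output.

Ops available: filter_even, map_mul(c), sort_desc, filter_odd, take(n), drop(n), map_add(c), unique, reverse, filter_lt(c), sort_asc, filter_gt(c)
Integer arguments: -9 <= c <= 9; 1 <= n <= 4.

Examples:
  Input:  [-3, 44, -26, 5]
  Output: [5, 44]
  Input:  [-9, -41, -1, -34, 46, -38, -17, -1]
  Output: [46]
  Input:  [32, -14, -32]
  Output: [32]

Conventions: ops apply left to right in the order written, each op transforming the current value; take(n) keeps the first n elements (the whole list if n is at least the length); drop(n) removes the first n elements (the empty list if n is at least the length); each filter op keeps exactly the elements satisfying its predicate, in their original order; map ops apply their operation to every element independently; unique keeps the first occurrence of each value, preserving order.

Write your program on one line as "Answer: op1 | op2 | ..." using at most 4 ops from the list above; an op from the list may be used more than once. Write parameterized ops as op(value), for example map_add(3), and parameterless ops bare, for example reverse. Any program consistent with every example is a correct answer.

sort_desc | sort_asc | filter_gt(4)

Check, running the answer program on each example:
  [-3, 44, -26, 5] -> [44, 5, -3, -26] -> [-26, -3, 5, 44] -> [5, 44]
  [-9, -41, -1, -34, 46, -38, -17, -1] -> [46, -1, -1, -9, -17, -34, -38, -41] -> [-41, -38, -34, -17, -9, -1, -1, 46] -> [46]
  [32, -14, -32] -> [32, -14, -32] -> [-32, -14, 32] -> [32]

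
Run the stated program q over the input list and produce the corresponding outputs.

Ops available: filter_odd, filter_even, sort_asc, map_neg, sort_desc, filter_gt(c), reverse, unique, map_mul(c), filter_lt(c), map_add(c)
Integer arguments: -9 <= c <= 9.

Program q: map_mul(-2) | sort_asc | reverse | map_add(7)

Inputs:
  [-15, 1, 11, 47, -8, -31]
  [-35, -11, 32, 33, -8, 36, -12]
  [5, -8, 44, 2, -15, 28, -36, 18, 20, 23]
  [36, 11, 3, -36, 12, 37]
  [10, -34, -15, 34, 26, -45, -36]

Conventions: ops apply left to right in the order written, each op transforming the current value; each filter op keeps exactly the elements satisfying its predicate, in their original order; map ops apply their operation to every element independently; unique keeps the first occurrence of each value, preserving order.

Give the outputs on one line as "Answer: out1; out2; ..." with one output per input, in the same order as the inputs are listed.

[69, 37, 23, 5, -15, -87]; [77, 31, 29, 23, -57, -59, -65]; [79, 37, 23, 3, -3, -29, -33, -39, -49, -81]; [79, 1, -15, -17, -65, -67]; [97, 79, 75, 37, -13, -45, -61]

Execution, op by op:
  [-15, 1, 11, 47, -8, -31] -> [30, -2, -22, -94, 16, 62] -> [-94, -22, -2, 16, 30, 62] -> [62, 30, 16, -2, -22, -94] -> [69, 37, 23, 5, -15, -87]
  [-35, -11, 32, 33, -8, 36, -12] -> [70, 22, -64, -66, 16, -72, 24] -> [-72, -66, -64, 16, 22, 24, 70] -> [70, 24, 22, 16, -64, -66, -72] -> [77, 31, 29, 23, -57, -59, -65]
  [5, -8, 44, 2, -15, 28, -36, 18, 20, 23] -> [-10, 16, -88, -4, 30, -56, 72, -36, -40, -46] -> [-88, -56, -46, -40, -36, -10, -4, 16, 30, 72] -> [72, 30, 16, -4, -10, -36, -40, -46, -56, -88] -> [79, 37, 23, 3, -3, -29, -33, -39, -49, -81]
  [36, 11, 3, -36, 12, 37] -> [-72, -22, -6, 72, -24, -74] -> [-74, -72, -24, -22, -6, 72] -> [72, -6, -22, -24, -72, -74] -> [79, 1, -15, -17, -65, -67]
  [10, -34, -15, 34, 26, -45, -36] -> [-20, 68, 30, -68, -52, 90, 72] -> [-68, -52, -20, 30, 68, 72, 90] -> [90, 72, 68, 30, -20, -52, -68] -> [97, 79, 75, 37, -13, -45, -61]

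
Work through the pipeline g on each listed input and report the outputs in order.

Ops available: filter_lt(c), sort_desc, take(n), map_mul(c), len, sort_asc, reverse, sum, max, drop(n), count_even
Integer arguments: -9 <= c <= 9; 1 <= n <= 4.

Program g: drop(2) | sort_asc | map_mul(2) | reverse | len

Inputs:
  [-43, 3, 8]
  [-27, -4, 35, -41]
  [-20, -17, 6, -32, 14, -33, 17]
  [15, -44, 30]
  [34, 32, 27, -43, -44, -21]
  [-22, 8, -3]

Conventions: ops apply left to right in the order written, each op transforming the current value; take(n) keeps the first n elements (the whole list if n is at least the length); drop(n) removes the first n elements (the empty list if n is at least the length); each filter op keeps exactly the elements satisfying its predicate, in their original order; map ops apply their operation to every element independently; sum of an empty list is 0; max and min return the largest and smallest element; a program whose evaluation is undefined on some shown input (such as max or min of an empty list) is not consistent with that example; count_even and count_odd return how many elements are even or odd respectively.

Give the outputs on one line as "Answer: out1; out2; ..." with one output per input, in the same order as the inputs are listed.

1; 2; 5; 1; 4; 1

Execution, op by op:
  [-43, 3, 8] -> [8] -> [8] -> [16] -> [16] -> 1
  [-27, -4, 35, -41] -> [35, -41] -> [-41, 35] -> [-82, 70] -> [70, -82] -> 2
  [-20, -17, 6, -32, 14, -33, 17] -> [6, -32, 14, -33, 17] -> [-33, -32, 6, 14, 17] -> [-66, -64, 12, 28, 34] -> [34, 28, 12, -64, -66] -> 5
  [15, -44, 30] -> [30] -> [30] -> [60] -> [60] -> 1
  [34, 32, 27, -43, -44, -21] -> [27, -43, -44, -21] -> [-44, -43, -21, 27] -> [-88, -86, -42, 54] -> [54, -42, -86, -88] -> 4
  [-22, 8, -3] -> [-3] -> [-3] -> [-6] -> [-6] -> 1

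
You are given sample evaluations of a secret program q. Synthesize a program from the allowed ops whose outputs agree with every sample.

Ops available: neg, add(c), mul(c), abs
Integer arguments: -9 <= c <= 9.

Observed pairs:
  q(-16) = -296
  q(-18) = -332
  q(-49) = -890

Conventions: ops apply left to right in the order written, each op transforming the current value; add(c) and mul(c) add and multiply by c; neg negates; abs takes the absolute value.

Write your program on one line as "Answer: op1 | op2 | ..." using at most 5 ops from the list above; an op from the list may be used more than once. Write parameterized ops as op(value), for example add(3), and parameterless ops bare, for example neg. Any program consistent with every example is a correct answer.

abs | mul(-2) | mul(-9) | add(8) | neg

Check, running the answer program on each example:
  -16 -> 16 -> -32 -> 288 -> 296 -> -296
  -18 -> 18 -> -36 -> 324 -> 332 -> -332
  -49 -> 49 -> -98 -> 882 -> 890 -> -890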